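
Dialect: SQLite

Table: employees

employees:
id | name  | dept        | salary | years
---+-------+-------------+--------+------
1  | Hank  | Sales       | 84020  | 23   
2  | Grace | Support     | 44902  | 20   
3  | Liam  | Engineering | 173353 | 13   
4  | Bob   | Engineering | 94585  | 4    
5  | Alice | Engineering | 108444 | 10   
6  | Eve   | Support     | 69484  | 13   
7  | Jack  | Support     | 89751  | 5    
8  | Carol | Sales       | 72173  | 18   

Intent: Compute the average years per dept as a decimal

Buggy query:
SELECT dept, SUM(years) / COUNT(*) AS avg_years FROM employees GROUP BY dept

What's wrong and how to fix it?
Bug: SUM(years) and COUNT(*) are both integers; the division truncates the fractional part

Fix: Cast one side to REAL so the division keeps the fractional part

Corrected query:
SELECT dept, SUM(years) * 1.0 / COUNT(*) AS avg_years FROM employees GROUP BY dept

Result:
dept        | avg_years
------------+----------
Engineering | 9        
Sales       | 20.5     
Support     | 12.666667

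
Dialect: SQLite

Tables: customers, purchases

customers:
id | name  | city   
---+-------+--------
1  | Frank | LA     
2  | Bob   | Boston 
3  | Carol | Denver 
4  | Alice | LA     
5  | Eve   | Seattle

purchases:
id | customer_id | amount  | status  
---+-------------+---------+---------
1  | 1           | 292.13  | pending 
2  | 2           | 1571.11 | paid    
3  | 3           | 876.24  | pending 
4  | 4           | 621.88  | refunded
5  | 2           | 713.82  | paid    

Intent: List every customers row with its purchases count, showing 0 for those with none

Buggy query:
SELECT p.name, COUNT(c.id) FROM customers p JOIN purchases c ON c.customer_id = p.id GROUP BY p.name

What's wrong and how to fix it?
Bug: INNER JOIN drops customers rows that have no matching purchases rows

Fix: Use LEFT JOIN so parents without children still appear (COUNT(c.id) gives 0)

Corrected query:
SELECT p.name, COUNT(c.id) FROM customers p LEFT JOIN purchases c ON c.customer_id = p.id GROUP BY p.name

Result:
name  | COUNT(c.id)
------+------------
Alice | 1          
Bob   | 2          
Carol | 1          
Eve   | 0          
Frank | 1          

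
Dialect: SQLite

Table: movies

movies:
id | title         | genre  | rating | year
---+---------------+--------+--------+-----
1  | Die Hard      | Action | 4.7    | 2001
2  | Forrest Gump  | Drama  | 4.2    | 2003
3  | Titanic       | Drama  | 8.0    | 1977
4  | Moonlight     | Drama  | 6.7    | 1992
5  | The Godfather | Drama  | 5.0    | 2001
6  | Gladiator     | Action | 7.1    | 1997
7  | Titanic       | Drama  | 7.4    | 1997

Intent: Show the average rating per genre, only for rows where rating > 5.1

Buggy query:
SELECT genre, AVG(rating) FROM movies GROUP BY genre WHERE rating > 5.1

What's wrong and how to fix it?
Bug: Row-level WHERE must come before GROUP BY in the clause order

Fix: Place WHERE between FROM and GROUP BY

Corrected query:
SELECT genre, AVG(rating) FROM movies WHERE rating > 5.1 GROUP BY genre

Result:
genre  | AVG(rating)
-------+------------
Action | 7.1        
Drama  | 7.366667   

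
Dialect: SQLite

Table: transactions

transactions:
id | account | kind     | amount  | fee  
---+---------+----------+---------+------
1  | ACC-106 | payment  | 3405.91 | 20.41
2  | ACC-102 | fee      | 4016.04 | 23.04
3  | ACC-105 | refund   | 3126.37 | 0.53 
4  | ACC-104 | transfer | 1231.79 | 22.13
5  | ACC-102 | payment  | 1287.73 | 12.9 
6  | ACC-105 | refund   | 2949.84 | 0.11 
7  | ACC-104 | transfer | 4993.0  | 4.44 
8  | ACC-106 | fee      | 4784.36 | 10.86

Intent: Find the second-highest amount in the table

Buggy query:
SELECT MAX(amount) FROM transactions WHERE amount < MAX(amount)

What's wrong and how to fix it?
Bug: The inner MAX is an aggregate inside WHERE, which is not allowed

Fix: Compute the overall MAX in a subquery, then take MAX of rows below it

Corrected query:
SELECT MAX(amount) FROM transactions WHERE amount < (SELECT MAX(amount) FROM transactions)

Result:
MAX(amount)
-----------
4784.36    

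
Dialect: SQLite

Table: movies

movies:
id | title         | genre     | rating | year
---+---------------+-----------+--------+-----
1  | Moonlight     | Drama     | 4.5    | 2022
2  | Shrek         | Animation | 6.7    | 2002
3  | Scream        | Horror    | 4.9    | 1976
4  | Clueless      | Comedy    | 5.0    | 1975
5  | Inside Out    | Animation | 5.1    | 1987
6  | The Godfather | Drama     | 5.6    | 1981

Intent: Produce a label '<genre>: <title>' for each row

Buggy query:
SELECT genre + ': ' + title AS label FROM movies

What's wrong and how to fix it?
Bug: SQLite uses || for string concatenation; + coerces text to numbers (yielding 0)

Fix: Replace + with || to concatenate text

Corrected query:
SELECT genre || ': ' || title AS label FROM movies

Result:
label                
---------------------
Drama: Moonlight     
Animation: Shrek     
Horror: Scream       
Comedy: Clueless     
Animation: Inside Out
Drama: The Godfather 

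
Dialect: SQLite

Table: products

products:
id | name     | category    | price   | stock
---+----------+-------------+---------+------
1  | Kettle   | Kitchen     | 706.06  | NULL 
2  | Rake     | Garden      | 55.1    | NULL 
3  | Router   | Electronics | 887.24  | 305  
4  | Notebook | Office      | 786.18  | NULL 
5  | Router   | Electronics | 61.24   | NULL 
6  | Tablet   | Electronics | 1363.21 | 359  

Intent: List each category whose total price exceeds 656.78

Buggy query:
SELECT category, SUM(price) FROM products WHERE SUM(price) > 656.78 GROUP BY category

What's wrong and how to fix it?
Bug: SUM(price) is an aggregate, but WHERE filters rows before aggregation

Fix: Use HAVING (which filters groups after aggregation) instead of WHERE

Corrected query:
SELECT category, SUM(price) FROM products GROUP BY category HAVING SUM(price) > 656.78

Result:
category    | SUM(price)
------------+-----------
Electronics | 2311.69   
Kitchen     | 706.06    
Office      | 786.18    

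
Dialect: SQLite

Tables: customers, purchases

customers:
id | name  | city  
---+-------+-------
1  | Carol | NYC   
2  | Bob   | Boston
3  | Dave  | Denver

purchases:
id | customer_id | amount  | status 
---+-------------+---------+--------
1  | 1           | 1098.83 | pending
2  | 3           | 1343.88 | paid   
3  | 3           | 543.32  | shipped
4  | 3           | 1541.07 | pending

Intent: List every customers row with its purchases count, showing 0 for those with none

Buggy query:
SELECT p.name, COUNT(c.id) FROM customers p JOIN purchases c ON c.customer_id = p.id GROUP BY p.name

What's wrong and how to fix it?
Bug: INNER JOIN drops customers rows that have no matching purchases rows

Fix: Use LEFT JOIN so parents without children still appear (COUNT(c.id) gives 0)

Corrected query:
SELECT p.name, COUNT(c.id) FROM customers p LEFT JOIN purchases c ON c.customer_id = p.id GROUP BY p.name

Result:
name  | COUNT(c.id)
------+------------
Bob   | 0          
Carol | 1          
Dave  | 3          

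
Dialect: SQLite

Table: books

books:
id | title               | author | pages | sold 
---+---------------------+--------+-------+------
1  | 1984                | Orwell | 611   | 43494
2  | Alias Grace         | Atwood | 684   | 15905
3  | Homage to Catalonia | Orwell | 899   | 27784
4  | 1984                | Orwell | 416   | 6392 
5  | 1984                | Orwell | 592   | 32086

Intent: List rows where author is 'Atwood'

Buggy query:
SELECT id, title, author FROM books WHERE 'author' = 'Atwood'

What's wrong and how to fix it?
Bug: 'author' in single quotes is a string literal, not the column; the comparison is literal-vs-literal and never true

Fix: Remove the quotes around the column name (or use double quotes for an identifier)

Corrected query:
SELECT id, title, author FROM books WHERE author = 'Atwood'

Result:
id | title       | author
---+-------------+-------
2  | Alias Grace | Atwood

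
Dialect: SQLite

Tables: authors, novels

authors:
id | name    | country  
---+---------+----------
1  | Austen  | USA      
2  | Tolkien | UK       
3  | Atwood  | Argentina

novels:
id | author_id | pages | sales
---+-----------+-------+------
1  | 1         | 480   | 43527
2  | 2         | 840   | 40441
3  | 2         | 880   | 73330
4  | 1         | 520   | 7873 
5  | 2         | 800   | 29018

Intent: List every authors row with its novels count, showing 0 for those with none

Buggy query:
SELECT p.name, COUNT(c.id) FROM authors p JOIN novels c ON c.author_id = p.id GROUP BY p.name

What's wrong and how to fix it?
Bug: INNER JOIN drops authors rows that have no matching novels rows

Fix: Use LEFT JOIN so parents without children still appear (COUNT(c.id) gives 0)

Corrected query:
SELECT p.name, COUNT(c.id) FROM authors p LEFT JOIN novels c ON c.author_id = p.id GROUP BY p.name

Result:
name    | COUNT(c.id)
--------+------------
Atwood  | 0          
Austen  | 2          
Tolkien | 3          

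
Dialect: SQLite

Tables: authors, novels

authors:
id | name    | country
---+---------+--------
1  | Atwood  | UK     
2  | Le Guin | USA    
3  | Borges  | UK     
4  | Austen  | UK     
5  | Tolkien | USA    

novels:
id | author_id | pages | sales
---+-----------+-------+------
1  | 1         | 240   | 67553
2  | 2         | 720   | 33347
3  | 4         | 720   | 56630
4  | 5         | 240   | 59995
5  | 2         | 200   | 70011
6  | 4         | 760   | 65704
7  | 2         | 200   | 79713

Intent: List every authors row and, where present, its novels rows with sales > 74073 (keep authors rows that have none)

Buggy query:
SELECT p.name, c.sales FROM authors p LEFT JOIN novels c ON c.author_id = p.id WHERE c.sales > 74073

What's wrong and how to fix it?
Bug: A WHERE condition on the right-hand table after LEFT JOIN drops unmatched parents

Fix: Move the right-table condition into the ON clause so unmatched parents are kept

Corrected query:
SELECT p.name, c.sales FROM authors p LEFT JOIN novels c ON c.author_id = p.id AND c.sales > 74073

Result:
name    | sales
--------+------
Atwood  | NULL 
Le Guin | 79713
Borges  | NULL 
Austen  | NULL 
Tolkien | NULL 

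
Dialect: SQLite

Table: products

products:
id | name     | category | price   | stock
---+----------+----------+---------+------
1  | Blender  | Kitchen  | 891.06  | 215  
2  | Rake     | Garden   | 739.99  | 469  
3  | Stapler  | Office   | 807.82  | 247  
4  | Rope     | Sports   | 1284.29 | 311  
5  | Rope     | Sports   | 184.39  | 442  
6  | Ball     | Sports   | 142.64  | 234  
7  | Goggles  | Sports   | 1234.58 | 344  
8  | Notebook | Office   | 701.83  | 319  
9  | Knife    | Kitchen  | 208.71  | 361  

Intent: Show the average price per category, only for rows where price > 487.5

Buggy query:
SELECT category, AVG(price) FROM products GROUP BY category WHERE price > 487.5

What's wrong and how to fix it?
Bug: WHERE cannot follow GROUP BY

Fix: Place WHERE between FROM and GROUP BY

Corrected query:
SELECT category, AVG(price) FROM products WHERE price > 487.5 GROUP BY category

Result:
category | AVG(price)
---------+-----------
Garden   | 739.99    
Kitchen  | 891.06    
Office   | 754.825   
Sports   | 1259.435  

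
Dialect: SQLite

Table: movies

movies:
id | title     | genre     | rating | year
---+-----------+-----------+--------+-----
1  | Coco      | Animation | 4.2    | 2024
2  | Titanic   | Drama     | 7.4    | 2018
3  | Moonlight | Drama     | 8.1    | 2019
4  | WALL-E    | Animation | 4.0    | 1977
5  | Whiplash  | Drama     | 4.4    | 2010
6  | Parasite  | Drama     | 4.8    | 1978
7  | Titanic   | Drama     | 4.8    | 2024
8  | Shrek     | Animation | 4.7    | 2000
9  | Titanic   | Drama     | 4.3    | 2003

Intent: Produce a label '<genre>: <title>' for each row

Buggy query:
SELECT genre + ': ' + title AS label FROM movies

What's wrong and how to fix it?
Bug: '+' is numeric addition; on text columns SQLite converts them to 0 instead of concatenating

Fix: Use the || operator for string concatenation

Corrected query:
SELECT genre || ': ' || title AS label FROM movies

Result:
label            
-----------------
Animation: Coco  
Drama: Titanic   
Drama: Moonlight 
Animation: WALL-E
Drama: Whiplash  
Drama: Parasite  
Drama: Titanic   
Animation: Shrek 
Drama: Titanic   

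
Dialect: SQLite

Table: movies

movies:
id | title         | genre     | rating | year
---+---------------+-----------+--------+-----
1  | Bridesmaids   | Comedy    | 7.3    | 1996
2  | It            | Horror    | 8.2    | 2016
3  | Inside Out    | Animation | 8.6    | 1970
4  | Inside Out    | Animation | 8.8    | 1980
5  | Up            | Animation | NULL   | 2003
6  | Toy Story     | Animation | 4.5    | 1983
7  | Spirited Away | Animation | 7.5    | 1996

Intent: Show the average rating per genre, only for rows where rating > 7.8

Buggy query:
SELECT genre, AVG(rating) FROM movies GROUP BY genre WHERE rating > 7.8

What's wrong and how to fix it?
Bug: WHERE cannot follow GROUP BY

Fix: Move the WHERE clause before GROUP BY

Corrected query:
SELECT genre, AVG(rating) FROM movies WHERE rating > 7.8 GROUP BY genre

Result:
genre     | AVG(rating)
----------+------------
Animation | 8.7        
Horror    | 8.2        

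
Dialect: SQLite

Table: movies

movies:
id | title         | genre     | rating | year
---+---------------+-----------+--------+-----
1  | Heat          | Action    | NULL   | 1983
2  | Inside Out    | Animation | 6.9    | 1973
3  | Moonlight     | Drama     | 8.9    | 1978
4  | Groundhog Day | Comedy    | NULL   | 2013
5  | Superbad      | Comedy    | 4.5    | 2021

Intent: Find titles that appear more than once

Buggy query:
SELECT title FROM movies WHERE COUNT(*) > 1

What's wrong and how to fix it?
Bug: WHERE can't reference COUNT(*); aggregates are computed after WHERE

Fix: Group first, then use HAVING for the count condition

Corrected query:
SELECT title FROM movies GROUP BY title HAVING COUNT(*) > 1

Result:
(no rows)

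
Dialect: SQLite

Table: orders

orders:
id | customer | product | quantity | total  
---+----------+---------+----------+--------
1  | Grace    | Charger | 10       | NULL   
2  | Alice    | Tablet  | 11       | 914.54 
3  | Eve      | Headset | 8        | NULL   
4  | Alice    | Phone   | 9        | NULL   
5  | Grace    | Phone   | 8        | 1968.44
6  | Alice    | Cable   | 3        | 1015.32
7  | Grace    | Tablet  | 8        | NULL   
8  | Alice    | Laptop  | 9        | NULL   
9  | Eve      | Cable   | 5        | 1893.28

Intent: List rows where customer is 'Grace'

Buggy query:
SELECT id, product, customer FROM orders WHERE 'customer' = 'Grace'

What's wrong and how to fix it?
Bug: 'customer' in single quotes is a string literal, not the column; the comparison is literal-vs-literal and never true

Fix: Remove the quotes around the column name (or use double quotes for an identifier)

Corrected query:
SELECT id, product, customer FROM orders WHERE customer = 'Grace'

Result:
id | product | customer
---+---------+---------
1  | Charger | Grace   
5  | Phone   | Grace   
7  | Tablet  | Grace   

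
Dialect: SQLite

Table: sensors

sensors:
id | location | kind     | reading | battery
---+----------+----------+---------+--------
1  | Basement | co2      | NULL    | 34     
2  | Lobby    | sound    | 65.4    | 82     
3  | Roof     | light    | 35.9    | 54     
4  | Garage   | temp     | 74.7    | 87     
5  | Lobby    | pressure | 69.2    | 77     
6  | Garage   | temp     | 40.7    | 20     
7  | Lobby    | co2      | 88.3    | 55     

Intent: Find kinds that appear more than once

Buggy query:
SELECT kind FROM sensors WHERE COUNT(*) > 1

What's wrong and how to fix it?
Bug: COUNT(*) is an aggregate and cannot be used in WHERE

Fix: GROUP BY kind, then filter groups with HAVING COUNT(*) > 1

Corrected query:
SELECT kind FROM sensors GROUP BY kind HAVING COUNT(*) > 1

Result:
kind
----
co2 
temp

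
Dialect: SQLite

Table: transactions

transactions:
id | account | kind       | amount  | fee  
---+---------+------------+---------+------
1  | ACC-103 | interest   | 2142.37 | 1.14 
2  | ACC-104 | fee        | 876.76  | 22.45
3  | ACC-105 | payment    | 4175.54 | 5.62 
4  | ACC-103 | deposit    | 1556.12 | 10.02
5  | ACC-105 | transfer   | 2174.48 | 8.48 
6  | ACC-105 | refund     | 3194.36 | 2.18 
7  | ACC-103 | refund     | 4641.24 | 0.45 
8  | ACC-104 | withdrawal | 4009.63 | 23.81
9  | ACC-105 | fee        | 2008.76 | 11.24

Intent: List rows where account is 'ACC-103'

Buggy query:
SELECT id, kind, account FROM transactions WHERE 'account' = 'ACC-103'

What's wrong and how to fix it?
Bug: Single quotes denote string literals in SQL; the column name is being compared as a constant string

Fix: Remove the quotes around the column name (or use double quotes for an identifier)

Corrected query:
SELECT id, kind, account FROM transactions WHERE account = 'ACC-103'

Result:
id | kind     | account
---+----------+--------
1  | interest | ACC-103
4  | deposit  | ACC-103
7  | refund   | ACC-103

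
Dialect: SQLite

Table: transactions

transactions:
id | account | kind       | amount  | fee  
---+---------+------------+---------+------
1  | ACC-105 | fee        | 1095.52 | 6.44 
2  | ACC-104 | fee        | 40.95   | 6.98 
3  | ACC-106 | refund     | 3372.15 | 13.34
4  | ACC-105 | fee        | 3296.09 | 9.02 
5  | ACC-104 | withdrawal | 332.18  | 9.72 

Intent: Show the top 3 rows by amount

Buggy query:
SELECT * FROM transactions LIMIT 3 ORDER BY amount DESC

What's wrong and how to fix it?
Bug: ORDER BY cannot follow LIMIT; LIMIT is the final clause

Fix: Sort with ORDER BY, then apply LIMIT

Corrected query:
SELECT * FROM transactions ORDER BY amount DESC LIMIT 3

Result:
id | account | kind   | amount  | fee  
---+---------+--------+---------+------
3  | ACC-106 | refund | 3372.15 | 13.34
4  | ACC-105 | fee    | 3296.09 | 9.02 
1  | ACC-105 | fee    | 1095.52 | 6.44 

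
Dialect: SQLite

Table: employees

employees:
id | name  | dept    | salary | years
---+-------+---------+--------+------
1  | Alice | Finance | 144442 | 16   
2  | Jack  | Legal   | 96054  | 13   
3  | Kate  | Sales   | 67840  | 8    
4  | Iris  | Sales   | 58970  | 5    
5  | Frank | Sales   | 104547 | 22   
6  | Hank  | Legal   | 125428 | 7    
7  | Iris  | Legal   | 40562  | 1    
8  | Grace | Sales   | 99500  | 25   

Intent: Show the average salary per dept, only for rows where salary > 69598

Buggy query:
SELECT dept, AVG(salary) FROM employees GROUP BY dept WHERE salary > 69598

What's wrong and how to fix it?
Bug: Row-level WHERE must come before GROUP BY in the clause order

Fix: Move the WHERE clause before GROUP BY

Corrected query:
SELECT dept, AVG(salary) FROM employees WHERE salary > 69598 GROUP BY dept

Result:
dept    | AVG(salary)
--------+------------
Finance | 144442     
Legal   | 110741     
Sales   | 102023.5   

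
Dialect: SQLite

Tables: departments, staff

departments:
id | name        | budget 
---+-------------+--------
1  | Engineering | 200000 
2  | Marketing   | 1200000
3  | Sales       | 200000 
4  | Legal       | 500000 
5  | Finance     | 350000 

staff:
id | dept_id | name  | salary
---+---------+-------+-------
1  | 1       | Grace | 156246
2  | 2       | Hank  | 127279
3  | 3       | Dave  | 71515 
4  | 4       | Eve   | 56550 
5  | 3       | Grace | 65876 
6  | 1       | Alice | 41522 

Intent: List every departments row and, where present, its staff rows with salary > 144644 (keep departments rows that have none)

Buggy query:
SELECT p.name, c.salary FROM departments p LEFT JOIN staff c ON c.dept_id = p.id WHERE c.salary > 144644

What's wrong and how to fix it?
Bug: Filtering c.salary in WHERE discards the NULL rows produced by LEFT JOIN, turning it into an inner join

Fix: Move the right-table condition into the ON clause so unmatched parents are kept

Corrected query:
SELECT p.name, c.salary FROM departments p LEFT JOIN staff c ON c.dept_id = p.id AND c.salary > 144644

Result:
name        | salary
------------+-------
Engineering | 156246
Marketing   | NULL  
Sales       | NULL  
Legal       | NULL  
Finance     | NULL  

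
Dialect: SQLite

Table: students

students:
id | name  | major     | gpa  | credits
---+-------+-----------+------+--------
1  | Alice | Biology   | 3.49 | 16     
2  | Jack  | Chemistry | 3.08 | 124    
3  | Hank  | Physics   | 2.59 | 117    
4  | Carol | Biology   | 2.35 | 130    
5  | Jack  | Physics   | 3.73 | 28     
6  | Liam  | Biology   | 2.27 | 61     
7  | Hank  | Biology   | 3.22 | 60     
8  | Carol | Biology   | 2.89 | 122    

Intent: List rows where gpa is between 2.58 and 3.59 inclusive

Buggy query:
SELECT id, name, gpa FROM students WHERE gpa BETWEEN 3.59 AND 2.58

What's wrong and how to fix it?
Bug: BETWEEN expects the lower bound first; with 3.59 AND 2.58 the range is empty

Fix: Swap the bounds so the smaller value comes first

Corrected query:
SELECT id, name, gpa FROM students WHERE gpa BETWEEN 2.58 AND 3.59

Result:
id | name  | gpa 
---+-------+-----
1  | Alice | 3.49
2  | Jack  | 3.08
3  | Hank  | 2.59
7  | Hank  | 3.22
8  | Carol | 2.89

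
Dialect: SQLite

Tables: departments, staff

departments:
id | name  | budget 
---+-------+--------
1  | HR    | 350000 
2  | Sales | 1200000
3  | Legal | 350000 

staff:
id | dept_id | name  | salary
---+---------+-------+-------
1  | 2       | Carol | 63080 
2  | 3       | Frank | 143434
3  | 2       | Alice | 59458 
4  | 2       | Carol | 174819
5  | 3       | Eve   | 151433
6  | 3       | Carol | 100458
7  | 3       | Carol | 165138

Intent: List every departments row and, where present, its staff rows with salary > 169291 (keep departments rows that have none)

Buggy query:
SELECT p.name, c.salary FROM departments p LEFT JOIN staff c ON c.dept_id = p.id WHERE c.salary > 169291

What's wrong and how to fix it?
Bug: A WHERE condition on the right-hand table after LEFT JOIN drops unmatched parents

Fix: Move the right-table condition into the ON clause so unmatched parents are kept

Corrected query:
SELECT p.name, c.salary FROM departments p LEFT JOIN staff c ON c.dept_id = p.id AND c.salary > 169291

Result:
name  | salary
------+-------
HR    | NULL  
Sales | 174819
Legal | NULL  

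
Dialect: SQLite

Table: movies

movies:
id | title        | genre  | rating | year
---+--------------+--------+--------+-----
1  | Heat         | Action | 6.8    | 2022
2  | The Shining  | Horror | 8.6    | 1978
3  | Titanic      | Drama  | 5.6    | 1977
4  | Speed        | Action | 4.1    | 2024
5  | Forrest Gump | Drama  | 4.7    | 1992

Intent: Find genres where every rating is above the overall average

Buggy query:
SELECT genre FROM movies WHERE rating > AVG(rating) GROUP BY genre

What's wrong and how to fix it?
Bug: WHERE evaluates per row before aggregation, so AVG() is unavailable

Fix: Compute the overall average in a scalar subquery and compare each group's MIN against it in HAVING

Corrected query:
SELECT genre FROM movies GROUP BY genre HAVING MIN(rating) > (SELECT AVG(rating) FROM movies)

Result:
genre 
------
Horror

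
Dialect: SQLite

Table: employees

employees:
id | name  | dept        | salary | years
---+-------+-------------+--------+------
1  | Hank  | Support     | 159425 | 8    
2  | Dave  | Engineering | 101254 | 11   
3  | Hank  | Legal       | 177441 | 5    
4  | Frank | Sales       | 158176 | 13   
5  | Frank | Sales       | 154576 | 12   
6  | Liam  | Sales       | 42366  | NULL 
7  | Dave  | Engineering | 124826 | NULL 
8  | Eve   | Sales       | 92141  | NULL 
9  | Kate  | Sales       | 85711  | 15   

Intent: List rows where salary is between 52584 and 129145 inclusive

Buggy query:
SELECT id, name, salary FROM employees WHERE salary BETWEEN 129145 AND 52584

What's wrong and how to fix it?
Bug: BETWEEN expects the lower bound first; with 129145 AND 52584 the range is empty

Fix: Swap the bounds so the smaller value comes first

Corrected query:
SELECT id, name, salary FROM employees WHERE salary BETWEEN 52584 AND 129145

Result:
id | name | salary
---+------+-------
2  | Dave | 101254
7  | Dave | 124826
8  | Eve  | 92141 
9  | Kate | 85711 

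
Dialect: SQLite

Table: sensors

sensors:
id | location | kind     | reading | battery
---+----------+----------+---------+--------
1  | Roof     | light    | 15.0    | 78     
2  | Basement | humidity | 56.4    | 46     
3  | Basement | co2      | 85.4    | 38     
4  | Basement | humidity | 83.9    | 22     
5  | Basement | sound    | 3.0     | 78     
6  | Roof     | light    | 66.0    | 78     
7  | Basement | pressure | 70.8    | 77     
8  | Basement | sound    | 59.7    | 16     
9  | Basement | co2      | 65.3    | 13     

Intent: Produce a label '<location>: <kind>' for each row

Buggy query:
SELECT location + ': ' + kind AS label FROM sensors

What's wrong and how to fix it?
Bug: SQLite uses || for string concatenation; + coerces text to numbers (yielding 0)

Fix: Use the || operator for string concatenation

Corrected query:
SELECT location || ': ' || kind AS label FROM sensors

Result:
label             
------------------
Roof: light       
Basement: humidity
Basement: co2     
Basement: humidity
Basement: sound   
Roof: light       
Basement: pressure
Basement: sound   
Basement: co2     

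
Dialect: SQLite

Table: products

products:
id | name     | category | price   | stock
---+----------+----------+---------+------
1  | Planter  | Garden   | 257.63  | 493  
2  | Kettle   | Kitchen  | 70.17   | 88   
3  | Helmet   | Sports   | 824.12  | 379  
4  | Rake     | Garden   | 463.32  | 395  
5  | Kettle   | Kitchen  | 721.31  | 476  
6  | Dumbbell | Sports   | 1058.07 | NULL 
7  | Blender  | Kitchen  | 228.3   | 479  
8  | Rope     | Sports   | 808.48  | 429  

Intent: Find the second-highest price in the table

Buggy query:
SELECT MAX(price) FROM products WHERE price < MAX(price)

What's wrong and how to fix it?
Bug: The inner MAX is an aggregate inside WHERE, which is not allowed

Fix: Put the inner MAX in a scalar subquery

Corrected query:
SELECT MAX(price) FROM products WHERE price < (SELECT MAX(price) FROM products)

Result:
MAX(price)
----------
824.12    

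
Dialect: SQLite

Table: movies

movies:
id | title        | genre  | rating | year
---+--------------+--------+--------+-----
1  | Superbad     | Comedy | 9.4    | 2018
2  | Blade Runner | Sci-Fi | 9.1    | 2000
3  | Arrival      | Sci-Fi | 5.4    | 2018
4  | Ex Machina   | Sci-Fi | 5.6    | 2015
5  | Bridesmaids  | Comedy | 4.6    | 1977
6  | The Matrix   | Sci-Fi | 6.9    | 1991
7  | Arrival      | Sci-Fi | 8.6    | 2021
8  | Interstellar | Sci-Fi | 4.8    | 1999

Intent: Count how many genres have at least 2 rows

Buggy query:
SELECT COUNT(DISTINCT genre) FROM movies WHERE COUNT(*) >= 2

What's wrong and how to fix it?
Bug: WHERE filters individual rows, not groups, so a group-level COUNT is invalid there

Fix: Use a subquery that GROUPs and filters with HAVING, then count its rows

Corrected query:
SELECT COUNT(*) FROM (SELECT genre FROM movies GROUP BY genre HAVING COUNT(*) >= 2)

Result:
COUNT(*)
--------
2       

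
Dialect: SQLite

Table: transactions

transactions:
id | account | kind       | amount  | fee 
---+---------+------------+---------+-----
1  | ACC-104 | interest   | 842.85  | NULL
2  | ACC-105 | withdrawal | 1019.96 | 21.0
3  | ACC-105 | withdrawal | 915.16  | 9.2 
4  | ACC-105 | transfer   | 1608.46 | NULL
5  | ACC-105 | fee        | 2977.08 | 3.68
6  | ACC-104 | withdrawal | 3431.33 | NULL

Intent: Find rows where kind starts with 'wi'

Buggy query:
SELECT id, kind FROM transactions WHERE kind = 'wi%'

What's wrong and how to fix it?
Bug: Wildcards only work with LIKE; '=' treats '%' as a literal character

Fix: Replace '=' with LIKE so 'wi%' is treated as a pattern

Corrected query:
SELECT id, kind FROM transactions WHERE kind LIKE 'wi%'

Result:
id | kind      
---+-----------
2  | withdrawal
3  | withdrawal
6  | withdrawal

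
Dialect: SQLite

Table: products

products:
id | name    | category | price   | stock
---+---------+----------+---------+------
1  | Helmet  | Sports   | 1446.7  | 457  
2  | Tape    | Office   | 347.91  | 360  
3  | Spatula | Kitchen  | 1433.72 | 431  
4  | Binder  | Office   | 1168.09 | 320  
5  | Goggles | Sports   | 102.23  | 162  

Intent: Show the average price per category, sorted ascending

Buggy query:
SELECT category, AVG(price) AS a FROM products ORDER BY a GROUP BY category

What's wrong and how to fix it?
Bug: ORDER BY appears before GROUP BY; SQL clause order requires GROUP BY first

Fix: Move ORDER BY to the end, after GROUP BY

Corrected query:
SELECT category, AVG(price) AS a FROM products GROUP BY category ORDER BY a

Result:
category | a      
---------+--------
Office   | 758    
Sports   | 774.465
Kitchen  | 1433.72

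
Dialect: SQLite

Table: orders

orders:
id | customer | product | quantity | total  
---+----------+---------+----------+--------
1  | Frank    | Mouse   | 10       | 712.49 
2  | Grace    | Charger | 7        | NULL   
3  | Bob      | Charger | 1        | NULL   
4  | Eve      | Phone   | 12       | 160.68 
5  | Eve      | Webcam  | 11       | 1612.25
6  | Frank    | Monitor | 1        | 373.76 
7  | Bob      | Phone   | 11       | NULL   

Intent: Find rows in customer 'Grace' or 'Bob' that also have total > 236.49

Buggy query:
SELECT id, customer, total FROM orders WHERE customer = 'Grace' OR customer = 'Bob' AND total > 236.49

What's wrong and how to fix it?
Bug: Without parentheses, AND is evaluated before OR, so the total filter only applies to the 'Bob' branch

Fix: Add parentheses around the OR so the AND applies to both alternatives

Corrected query:
SELECT id, customer, total FROM orders WHERE (customer = 'Grace' OR customer = 'Bob') AND total > 236.49

Result:
(no rows)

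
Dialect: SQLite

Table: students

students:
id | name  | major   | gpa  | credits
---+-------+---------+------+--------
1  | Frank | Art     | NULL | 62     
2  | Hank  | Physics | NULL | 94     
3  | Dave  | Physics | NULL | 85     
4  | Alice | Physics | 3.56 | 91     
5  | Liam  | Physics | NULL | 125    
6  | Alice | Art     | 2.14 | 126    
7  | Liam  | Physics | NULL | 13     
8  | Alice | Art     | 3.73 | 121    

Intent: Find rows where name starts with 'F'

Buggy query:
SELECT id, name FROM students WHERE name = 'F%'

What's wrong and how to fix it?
Bug: '=' compares the literal string including the % character; pattern matching needs LIKE

Fix: Replace '=' with LIKE so 'F%' is treated as a pattern

Corrected query:
SELECT id, name FROM students WHERE name LIKE 'F%'

Result:
id | name 
---+------
1  | Frank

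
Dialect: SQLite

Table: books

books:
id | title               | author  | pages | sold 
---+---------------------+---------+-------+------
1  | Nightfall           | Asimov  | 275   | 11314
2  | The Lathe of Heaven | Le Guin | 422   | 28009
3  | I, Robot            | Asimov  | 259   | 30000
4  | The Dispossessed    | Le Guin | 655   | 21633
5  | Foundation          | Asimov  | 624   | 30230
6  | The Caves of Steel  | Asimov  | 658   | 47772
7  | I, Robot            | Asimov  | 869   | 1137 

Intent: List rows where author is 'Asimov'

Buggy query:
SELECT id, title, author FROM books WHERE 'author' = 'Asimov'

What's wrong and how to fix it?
Bug: Single quotes denote string literals in SQL; the column name is being compared as a constant string

Fix: Remove the quotes around the column name (or use double quotes for an identifier)

Corrected query:
SELECT id, title, author FROM books WHERE author = 'Asimov'

Result:
id | title              | author
---+--------------------+-------
1  | Nightfall          | Asimov
3  | I, Robot           | Asimov
5  | Foundation         | Asimov
6  | The Caves of Steel | Asimov
7  | I, Robot           | Asimov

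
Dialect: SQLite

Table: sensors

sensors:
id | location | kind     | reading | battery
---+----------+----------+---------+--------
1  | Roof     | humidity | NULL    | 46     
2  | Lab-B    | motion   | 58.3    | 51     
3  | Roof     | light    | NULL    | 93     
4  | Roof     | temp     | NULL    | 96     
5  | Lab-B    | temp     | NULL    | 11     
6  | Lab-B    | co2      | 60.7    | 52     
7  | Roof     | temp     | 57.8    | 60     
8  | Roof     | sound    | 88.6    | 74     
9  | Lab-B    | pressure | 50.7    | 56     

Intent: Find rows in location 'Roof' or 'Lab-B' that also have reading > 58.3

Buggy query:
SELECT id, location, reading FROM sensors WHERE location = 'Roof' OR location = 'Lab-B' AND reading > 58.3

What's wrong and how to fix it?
Bug: AND binds tighter than OR, so this parses as location = 'Roof' OR (location = 'Lab-B' AND reading > 58.3)

Fix: Add parentheses around the OR so the AND applies to both alternatives

Corrected query:
SELECT id, location, reading FROM sensors WHERE (location = 'Roof' OR location = 'Lab-B') AND reading > 58.3

Result:
id | location | reading
---+----------+--------
6  | Lab-B    | 60.7   
8  | Roof     | 88.6   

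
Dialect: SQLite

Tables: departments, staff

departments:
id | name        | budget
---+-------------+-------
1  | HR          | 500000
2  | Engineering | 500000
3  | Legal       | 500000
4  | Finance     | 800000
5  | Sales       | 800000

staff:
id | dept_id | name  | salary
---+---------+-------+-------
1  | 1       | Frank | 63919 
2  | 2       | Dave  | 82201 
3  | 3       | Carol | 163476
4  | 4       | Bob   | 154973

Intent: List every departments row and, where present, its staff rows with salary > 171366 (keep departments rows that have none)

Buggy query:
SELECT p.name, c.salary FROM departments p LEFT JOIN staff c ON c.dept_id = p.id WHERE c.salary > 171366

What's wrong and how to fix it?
Bug: A WHERE condition on the right-hand table after LEFT JOIN drops unmatched parents

Fix: Move the right-table condition into the ON clause so unmatched parents are kept

Corrected query:
SELECT p.name, c.salary FROM departments p LEFT JOIN staff c ON c.dept_id = p.id AND c.salary > 171366

Result:
name        | salary
------------+-------
HR          | NULL  
Engineering | NULL  
Legal       | NULL  
Finance     | NULL  
Sales       | NULL  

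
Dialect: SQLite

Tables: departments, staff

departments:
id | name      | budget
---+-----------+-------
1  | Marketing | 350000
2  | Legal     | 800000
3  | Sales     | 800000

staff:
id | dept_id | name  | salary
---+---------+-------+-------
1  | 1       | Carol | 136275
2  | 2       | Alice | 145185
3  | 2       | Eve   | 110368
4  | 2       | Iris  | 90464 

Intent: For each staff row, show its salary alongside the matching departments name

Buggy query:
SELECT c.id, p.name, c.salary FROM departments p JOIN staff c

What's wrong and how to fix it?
Bug: Missing join condition: each staff row is matched to all departments rows instead of just its own

Fix: Add ON c.dept_id = p.id to the JOIN

Corrected query:
SELECT c.id, p.name, c.salary FROM departments p JOIN staff c ON c.dept_id = p.id

Result:
id | name      | salary
---+-----------+-------
1  | Marketing | 136275
2  | Legal     | 145185
3  | Legal     | 110368
4  | Legal     | 90464 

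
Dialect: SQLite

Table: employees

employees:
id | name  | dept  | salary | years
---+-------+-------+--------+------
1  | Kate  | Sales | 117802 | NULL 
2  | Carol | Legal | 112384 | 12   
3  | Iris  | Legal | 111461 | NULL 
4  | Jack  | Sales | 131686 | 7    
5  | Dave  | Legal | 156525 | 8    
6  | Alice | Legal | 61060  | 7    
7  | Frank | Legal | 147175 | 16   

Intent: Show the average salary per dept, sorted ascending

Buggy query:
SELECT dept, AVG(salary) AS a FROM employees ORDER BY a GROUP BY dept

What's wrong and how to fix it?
Bug: GROUP BY must precede ORDER BY

Fix: Move ORDER BY to the end, after GROUP BY

Corrected query:
SELECT dept, AVG(salary) AS a FROM employees GROUP BY dept ORDER BY a

Result:
dept  | a     
------+-------
Legal | 117721
Sales | 124744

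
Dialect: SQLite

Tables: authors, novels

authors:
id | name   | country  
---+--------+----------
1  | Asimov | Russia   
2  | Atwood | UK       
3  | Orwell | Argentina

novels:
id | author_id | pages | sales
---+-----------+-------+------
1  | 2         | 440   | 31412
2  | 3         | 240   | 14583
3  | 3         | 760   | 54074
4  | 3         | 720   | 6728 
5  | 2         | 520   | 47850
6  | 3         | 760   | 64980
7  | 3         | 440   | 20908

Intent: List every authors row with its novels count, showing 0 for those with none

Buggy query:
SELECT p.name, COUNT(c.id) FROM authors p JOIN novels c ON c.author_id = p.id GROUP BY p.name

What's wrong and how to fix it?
Bug: An inner join excludes parents with zero children

Fix: Switch to LEFT JOIN to retain unmatched parent rows

Corrected query:
SELECT p.name, COUNT(c.id) FROM authors p LEFT JOIN novels c ON c.author_id = p.id GROUP BY p.name

Result:
name   | COUNT(c.id)
-------+------------
Asimov | 0          
Atwood | 2          
Orwell | 5          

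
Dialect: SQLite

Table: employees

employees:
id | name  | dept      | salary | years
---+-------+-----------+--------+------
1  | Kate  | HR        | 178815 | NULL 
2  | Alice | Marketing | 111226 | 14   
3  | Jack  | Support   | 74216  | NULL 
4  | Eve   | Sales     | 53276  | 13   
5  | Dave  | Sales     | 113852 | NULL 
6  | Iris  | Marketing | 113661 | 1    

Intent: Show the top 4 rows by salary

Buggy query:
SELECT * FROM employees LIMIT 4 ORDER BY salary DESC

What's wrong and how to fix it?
Bug: ORDER BY cannot follow LIMIT; LIMIT is the final clause

Fix: Swap the clauses: ORDER BY first, then LIMIT

Corrected query:
SELECT * FROM employees ORDER BY salary DESC LIMIT 4

Result:
id | name  | dept      | salary | years
---+-------+-----------+--------+------
1  | Kate  | HR        | 178815 | NULL 
5  | Dave  | Sales     | 113852 | NULL 
6  | Iris  | Marketing | 113661 | 1    
2  | Alice | Marketing | 111226 | 14   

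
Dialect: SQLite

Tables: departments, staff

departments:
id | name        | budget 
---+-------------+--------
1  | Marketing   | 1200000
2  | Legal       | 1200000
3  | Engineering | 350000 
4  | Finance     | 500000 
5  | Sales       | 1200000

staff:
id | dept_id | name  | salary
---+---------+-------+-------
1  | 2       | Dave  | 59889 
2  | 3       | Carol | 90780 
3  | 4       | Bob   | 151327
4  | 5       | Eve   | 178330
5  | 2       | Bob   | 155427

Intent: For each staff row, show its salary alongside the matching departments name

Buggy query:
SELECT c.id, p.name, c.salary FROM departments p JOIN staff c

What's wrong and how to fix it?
Bug: JOIN with no ON clause produces a cartesian product; every staff row pairs with every departments row

Fix: Specify the join condition linking the foreign key to the parent id

Corrected query:
SELECT c.id, p.name, c.salary FROM departments p JOIN staff c ON c.dept_id = p.id

Result:
id | name        | salary
---+-------------+-------
1  | Legal       | 59889 
2  | Engineering | 90780 
3  | Finance     | 151327
4  | Sales       | 178330
5  | Legal       | 155427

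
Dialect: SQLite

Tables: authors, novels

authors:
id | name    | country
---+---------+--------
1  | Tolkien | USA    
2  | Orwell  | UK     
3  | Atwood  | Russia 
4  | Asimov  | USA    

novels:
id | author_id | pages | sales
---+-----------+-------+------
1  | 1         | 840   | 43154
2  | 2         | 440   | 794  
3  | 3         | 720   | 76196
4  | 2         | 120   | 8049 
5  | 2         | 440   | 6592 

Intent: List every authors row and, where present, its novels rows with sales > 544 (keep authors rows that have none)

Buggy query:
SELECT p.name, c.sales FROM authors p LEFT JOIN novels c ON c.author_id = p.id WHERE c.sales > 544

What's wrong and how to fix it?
Bug: Filtering c.sales in WHERE discards the NULL rows produced by LEFT JOIN, turning it into an inner join

Fix: Move the right-table condition into the ON clause so unmatched parents are kept

Corrected query:
SELECT p.name, c.sales FROM authors p LEFT JOIN novels c ON c.author_id = p.id AND c.sales > 544

Result:
name    | sales
--------+------
Tolkien | 43154
Orwell  | 794  
Orwell  | 6592 
Orwell  | 8049 
Atwood  | 76196
Asimov  | NULL 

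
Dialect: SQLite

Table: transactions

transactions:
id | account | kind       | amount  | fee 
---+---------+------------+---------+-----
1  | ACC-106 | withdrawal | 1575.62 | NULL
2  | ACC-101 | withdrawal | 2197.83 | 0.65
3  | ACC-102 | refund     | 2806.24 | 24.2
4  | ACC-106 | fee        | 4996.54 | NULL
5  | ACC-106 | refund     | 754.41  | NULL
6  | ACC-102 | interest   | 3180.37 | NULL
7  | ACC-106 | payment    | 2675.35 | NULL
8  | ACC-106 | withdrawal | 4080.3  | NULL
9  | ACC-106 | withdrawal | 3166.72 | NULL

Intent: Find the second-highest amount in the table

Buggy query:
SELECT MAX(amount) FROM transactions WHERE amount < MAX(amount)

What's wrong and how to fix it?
Bug: The inner MAX is an aggregate inside WHERE, which is not allowed

Fix: Put the inner MAX in a scalar subquery

Corrected query:
SELECT MAX(amount) FROM transactions WHERE amount < (SELECT MAX(amount) FROM transactions)

Result:
MAX(amount)
-----------
4080.3     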